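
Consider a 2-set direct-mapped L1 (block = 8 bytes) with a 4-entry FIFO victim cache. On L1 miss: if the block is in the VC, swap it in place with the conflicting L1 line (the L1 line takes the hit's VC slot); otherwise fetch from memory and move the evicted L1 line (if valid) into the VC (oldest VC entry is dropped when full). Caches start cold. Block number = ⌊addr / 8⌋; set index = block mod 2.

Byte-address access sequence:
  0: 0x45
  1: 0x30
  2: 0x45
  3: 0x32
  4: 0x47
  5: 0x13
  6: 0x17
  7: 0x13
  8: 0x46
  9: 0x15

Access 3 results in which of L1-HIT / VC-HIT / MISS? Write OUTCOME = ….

  [0] addr=0x45 blk=8 s=0: MISS | VC []
  [1] addr=0x30 blk=6 s=0: MISS | VC [8]
  [2] addr=0x45 blk=8 s=0: VC-HIT | VC [6]
  [3] addr=0x32 blk=6 s=0: VC-HIT | VC [8]
  [4] addr=0x47 blk=8 s=0: VC-HIT | VC [6]
  [5] addr=0x13 blk=2 s=0: MISS | VC [6, 8]
  [6] addr=0x17 blk=2 s=0: L1-HIT | VC [6, 8]
  [7] addr=0x13 blk=2 s=0: L1-HIT | VC [6, 8]
  [8] addr=0x46 blk=8 s=0: VC-HIT | VC [6, 2]
  [9] addr=0x15 blk=2 s=0: VC-HIT | VC [6, 8]

OUTCOME = VC-HIT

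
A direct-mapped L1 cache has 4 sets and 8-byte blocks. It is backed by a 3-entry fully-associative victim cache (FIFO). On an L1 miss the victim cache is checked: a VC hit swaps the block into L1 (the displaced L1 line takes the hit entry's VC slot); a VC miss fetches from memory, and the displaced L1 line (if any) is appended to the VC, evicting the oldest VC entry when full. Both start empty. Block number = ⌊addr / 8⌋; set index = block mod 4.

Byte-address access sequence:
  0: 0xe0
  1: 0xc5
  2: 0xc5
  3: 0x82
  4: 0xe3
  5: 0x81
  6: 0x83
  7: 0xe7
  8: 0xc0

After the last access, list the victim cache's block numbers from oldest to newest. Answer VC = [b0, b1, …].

VC = [16, 28]

#0 0xe0→b28/s0 MISS; vc=[]
#1 0xc5→b24/s0 MISS; vc=[28]
#2 0xc5→b24/s0 L1-HIT; vc=[28]
#3 0x82→b16/s0 MISS; vc=[28,24]
#4 0xe3→b28/s0 VC-HIT; vc=[16,24]
#5 0x81→b16/s0 VC-HIT; vc=[28,24]
#6 0x83→b16/s0 L1-HIT; vc=[28,24]
#7 0xe7→b28/s0 VC-HIT; vc=[16,24]
#8 0xc0→b24/s0 VC-HIT; vc=[16,28]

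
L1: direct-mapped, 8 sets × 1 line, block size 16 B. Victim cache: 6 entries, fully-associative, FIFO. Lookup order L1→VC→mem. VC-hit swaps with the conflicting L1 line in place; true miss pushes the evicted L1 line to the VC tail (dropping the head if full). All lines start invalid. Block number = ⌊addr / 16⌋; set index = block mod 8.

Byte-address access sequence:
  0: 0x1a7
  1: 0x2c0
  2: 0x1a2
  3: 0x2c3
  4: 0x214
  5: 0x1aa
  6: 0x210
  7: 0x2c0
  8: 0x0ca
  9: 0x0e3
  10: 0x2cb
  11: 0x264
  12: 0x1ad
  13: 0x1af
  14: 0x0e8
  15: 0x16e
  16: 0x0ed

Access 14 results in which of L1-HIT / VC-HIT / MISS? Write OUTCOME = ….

OUTCOME = VC-HIT

0: 0x1a7 (blk 26, set 2) → MISS  vc=[]
1: 0x2c0 (blk 44, set 4) → MISS  vc=[]
2: 0x1a2 (blk 26, set 2) → L1-HIT  vc=[]
3: 0x2c3 (blk 44, set 4) → L1-HIT  vc=[]
4: 0x214 (blk 33, set 1) → MISS  vc=[]
5: 0x1aa (blk 26, set 2) → L1-HIT  vc=[]
6: 0x210 (blk 33, set 1) → L1-HIT  vc=[]
7: 0x2c0 (blk 44, set 4) → L1-HIT  vc=[]
8: 0xca (blk 12, set 4) → MISS  vc=[44]
9: 0xe3 (blk 14, set 6) → MISS  vc=[44]
10: 0x2cb (blk 44, set 4) → VC-HIT  vc=[12]
11: 0x264 (blk 38, set 6) → MISS  vc=[12, 14]
12: 0x1ad (blk 26, set 2) → L1-HIT  vc=[12, 14]
13: 0x1af (blk 26, set 2) → L1-HIT  vc=[12, 14]
14: 0xe8 (blk 14, set 6) → VC-HIT  vc=[12, 38]
15: 0x16e (blk 22, set 6) → MISS  vc=[12, 38, 14]
16: 0xed (blk 14, set 6) → VC-HIT  vc=[12, 38, 22]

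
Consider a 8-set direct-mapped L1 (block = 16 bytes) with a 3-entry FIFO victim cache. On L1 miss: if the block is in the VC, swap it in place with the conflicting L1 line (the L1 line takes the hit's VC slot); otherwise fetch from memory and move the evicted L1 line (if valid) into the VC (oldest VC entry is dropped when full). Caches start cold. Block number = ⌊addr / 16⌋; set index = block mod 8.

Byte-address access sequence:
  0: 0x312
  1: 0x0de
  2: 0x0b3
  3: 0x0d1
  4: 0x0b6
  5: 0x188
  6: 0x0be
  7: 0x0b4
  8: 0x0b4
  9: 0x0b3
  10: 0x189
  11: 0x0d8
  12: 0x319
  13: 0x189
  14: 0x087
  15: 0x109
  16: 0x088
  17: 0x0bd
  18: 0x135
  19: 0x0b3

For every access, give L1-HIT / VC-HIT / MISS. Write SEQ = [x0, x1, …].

SEQ = [MISS, MISS, MISS, L1-HIT, L1-HIT, MISS, L1-HIT, L1-HIT, L1-HIT, L1-HIT, L1-HIT, L1-HIT, L1-HIT, L1-HIT, MISS, MISS, VC-HIT, L1-HIT, MISS, VC-HIT]

#0 0x312→b49/s1 MISS; vc=[]
#1 0xde→b13/s5 MISS; vc=[]
#2 0xb3→b11/s3 MISS; vc=[]
#3 0xd1→b13/s5 L1-HIT; vc=[]
#4 0xb6→b11/s3 L1-HIT; vc=[]
#5 0x188→b24/s0 MISS; vc=[]
#6 0xbe→b11/s3 L1-HIT; vc=[]
#7 0xb4→b11/s3 L1-HIT; vc=[]
#8 0xb4→b11/s3 L1-HIT; vc=[]
#9 0xb3→b11/s3 L1-HIT; vc=[]
#10 0x189→b24/s0 L1-HIT; vc=[]
#11 0xd8→b13/s5 L1-HIT; vc=[]
#12 0x319→b49/s1 L1-HIT; vc=[]
#13 0x189→b24/s0 L1-HIT; vc=[]
#14 0x87→b8/s0 MISS; vc=[24]
#15 0x109→b16/s0 MISS; vc=[24,8]
#16 0x88→b8/s0 VC-HIT; vc=[24,16]
#17 0xbd→b11/s3 L1-HIT; vc=[24,16]
#18 0x135→b19/s3 MISS; vc=[24,16,11]
#19 0xb3→b11/s3 VC-HIT; vc=[24,16,19]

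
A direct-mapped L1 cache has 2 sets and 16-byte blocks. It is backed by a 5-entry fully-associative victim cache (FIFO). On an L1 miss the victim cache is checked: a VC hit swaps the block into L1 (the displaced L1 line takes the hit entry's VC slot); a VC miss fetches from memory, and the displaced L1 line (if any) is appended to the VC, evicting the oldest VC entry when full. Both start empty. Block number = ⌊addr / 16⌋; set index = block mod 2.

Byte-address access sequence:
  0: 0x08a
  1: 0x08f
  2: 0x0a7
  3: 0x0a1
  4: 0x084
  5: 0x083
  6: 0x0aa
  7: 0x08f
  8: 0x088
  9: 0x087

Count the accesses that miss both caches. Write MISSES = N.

0: 0x8a (blk 8, set 0) → MISS  vc=[]
1: 0x8f (blk 8, set 0) → L1-HIT  vc=[]
2: 0xa7 (blk 10, set 0) → MISS  vc=[8]
3: 0xa1 (blk 10, set 0) → L1-HIT  vc=[8]
4: 0x84 (blk 8, set 0) → VC-HIT  vc=[10]
5: 0x83 (blk 8, set 0) → L1-HIT  vc=[10]
6: 0xaa (blk 10, set 0) → VC-HIT  vc=[8]
7: 0x8f (blk 8, set 0) → VC-HIT  vc=[10]
8: 0x88 (blk 8, set 0) → L1-HIT  vc=[10]
9: 0x87 (blk 8, set 0) → L1-HIT  vc=[10]

MISSES = 2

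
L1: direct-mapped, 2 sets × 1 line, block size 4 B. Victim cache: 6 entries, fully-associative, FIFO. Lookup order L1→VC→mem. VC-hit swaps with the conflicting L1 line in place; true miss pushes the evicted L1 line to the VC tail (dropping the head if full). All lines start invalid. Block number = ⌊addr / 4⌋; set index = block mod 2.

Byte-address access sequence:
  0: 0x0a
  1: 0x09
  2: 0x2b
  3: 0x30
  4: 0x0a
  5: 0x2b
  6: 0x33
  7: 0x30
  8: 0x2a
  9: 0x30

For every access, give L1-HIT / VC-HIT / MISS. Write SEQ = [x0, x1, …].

SEQ = [MISS, L1-HIT, MISS, MISS, VC-HIT, VC-HIT, VC-HIT, L1-HIT, VC-HIT, VC-HIT]

  [0] addr=0xa blk=2 s=0: MISS | VC []
  [1] addr=0x9 blk=2 s=0: L1-HIT | VC []
  [2] addr=0x2b blk=10 s=0: MISS | VC [2]
  [3] addr=0x30 blk=12 s=0: MISS | VC [2, 10]
  [4] addr=0xa blk=2 s=0: VC-HIT | VC [12, 10]
  [5] addr=0x2b blk=10 s=0: VC-HIT | VC [12, 2]
  [6] addr=0x33 blk=12 s=0: VC-HIT | VC [10, 2]
  [7] addr=0x30 blk=12 s=0: L1-HIT | VC [10, 2]
  [8] addr=0x2a blk=10 s=0: VC-HIT | VC [12, 2]
  [9] addr=0x30 blk=12 s=0: VC-HIT | VC [10, 2]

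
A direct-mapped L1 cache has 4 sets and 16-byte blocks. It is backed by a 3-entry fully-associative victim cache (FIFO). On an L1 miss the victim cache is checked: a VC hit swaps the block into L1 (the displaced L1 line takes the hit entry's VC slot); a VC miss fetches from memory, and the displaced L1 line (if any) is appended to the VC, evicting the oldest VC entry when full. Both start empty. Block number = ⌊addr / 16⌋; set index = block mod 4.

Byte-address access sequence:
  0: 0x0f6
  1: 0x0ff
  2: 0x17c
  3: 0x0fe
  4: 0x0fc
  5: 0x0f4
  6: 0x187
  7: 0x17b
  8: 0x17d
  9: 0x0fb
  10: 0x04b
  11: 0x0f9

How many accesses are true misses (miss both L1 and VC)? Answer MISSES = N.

MISSES = 4

  [0] addr=0xf6 blk=15 s=3: MISS | VC []
  [1] addr=0xff blk=15 s=3: L1-HIT | VC []
  [2] addr=0x17c blk=23 s=3: MISS | VC [15]
  [3] addr=0xfe blk=15 s=3: VC-HIT | VC [23]
  [4] addr=0xfc blk=15 s=3: L1-HIT | VC [23]
  [5] addr=0xf4 blk=15 s=3: L1-HIT | VC [23]
  [6] addr=0x187 blk=24 s=0: MISS | VC [23]
  [7] addr=0x17b blk=23 s=3: VC-HIT | VC [15]
  [8] addr=0x17d blk=23 s=3: L1-HIT | VC [15]
  [9] addr=0xfb blk=15 s=3: VC-HIT | VC [23]
  [10] addr=0x4b blk=4 s=0: MISS | VC [23, 24]
  [11] addr=0xf9 blk=15 s=3: L1-HIT | VC [23, 24]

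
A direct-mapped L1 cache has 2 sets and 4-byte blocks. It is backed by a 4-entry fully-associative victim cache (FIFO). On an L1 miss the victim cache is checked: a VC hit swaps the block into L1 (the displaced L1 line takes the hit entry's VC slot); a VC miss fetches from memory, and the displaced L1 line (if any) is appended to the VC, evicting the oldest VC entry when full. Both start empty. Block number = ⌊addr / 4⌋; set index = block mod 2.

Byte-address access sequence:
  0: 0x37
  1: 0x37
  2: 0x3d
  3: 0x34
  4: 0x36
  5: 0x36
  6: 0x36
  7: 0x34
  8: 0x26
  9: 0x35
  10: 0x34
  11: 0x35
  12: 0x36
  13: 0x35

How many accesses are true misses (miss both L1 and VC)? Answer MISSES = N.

MISSES = 3

0: 0x37 (blk 13, set 1) → MISS  vc=[]
1: 0x37 (blk 13, set 1) → L1-HIT  vc=[]
2: 0x3d (blk 15, set 1) → MISS  vc=[13]
3: 0x34 (blk 13, set 1) → VC-HIT  vc=[15]
4: 0x36 (blk 13, set 1) → L1-HIT  vc=[15]
5: 0x36 (blk 13, set 1) → L1-HIT  vc=[15]
6: 0x36 (blk 13, set 1) → L1-HIT  vc=[15]
7: 0x34 (blk 13, set 1) → L1-HIT  vc=[15]
8: 0x26 (blk 9, set 1) → MISS  vc=[15, 13]
9: 0x35 (blk 13, set 1) → VC-HIT  vc=[15, 9]
10: 0x34 (blk 13, set 1) → L1-HIT  vc=[15, 9]
11: 0x35 (blk 13, set 1) → L1-HIT  vc=[15, 9]
12: 0x36 (blk 13, set 1) → L1-HIT  vc=[15, 9]
13: 0x35 (blk 13, set 1) → L1-HIT  vc=[15, 9]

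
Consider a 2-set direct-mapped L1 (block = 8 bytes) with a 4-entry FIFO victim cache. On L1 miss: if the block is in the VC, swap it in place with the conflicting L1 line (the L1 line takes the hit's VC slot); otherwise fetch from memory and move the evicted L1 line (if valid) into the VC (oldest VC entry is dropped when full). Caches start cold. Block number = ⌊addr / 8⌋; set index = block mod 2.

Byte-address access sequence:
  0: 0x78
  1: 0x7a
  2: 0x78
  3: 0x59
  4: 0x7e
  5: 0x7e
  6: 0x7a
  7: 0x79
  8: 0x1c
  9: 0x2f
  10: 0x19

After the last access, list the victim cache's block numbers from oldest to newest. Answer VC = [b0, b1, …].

0: 0x78 (blk 15, set 1) → MISS  vc=[]
1: 0x7a (blk 15, set 1) → L1-HIT  vc=[]
2: 0x78 (blk 15, set 1) → L1-HIT  vc=[]
3: 0x59 (blk 11, set 1) → MISS  vc=[15]
4: 0x7e (blk 15, set 1) → VC-HIT  vc=[11]
5: 0x7e (blk 15, set 1) → L1-HIT  vc=[11]
6: 0x7a (blk 15, set 1) → L1-HIT  vc=[11]
7: 0x79 (blk 15, set 1) → L1-HIT  vc=[11]
8: 0x1c (blk 3, set 1) → MISS  vc=[11, 15]
9: 0x2f (blk 5, set 1) → MISS  vc=[11, 15, 3]
10: 0x19 (blk 3, set 1) → VC-HIT  vc=[11, 15, 5]

VC = [11, 15, 5]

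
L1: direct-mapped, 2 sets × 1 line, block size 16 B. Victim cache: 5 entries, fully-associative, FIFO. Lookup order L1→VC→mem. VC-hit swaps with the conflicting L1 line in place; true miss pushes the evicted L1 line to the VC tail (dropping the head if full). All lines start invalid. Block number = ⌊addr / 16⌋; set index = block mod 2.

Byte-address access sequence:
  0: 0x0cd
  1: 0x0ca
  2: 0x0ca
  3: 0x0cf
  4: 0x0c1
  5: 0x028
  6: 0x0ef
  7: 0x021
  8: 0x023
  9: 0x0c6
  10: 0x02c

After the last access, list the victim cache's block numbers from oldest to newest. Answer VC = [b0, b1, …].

#0 0xcd→b12/s0 MISS; vc=[]
#1 0xca→b12/s0 L1-HIT; vc=[]
#2 0xca→b12/s0 L1-HIT; vc=[]
#3 0xcf→b12/s0 L1-HIT; vc=[]
#4 0xc1→b12/s0 L1-HIT; vc=[]
#5 0x28→b2/s0 MISS; vc=[12]
#6 0xef→b14/s0 MISS; vc=[12,2]
#7 0x21→b2/s0 VC-HIT; vc=[12,14]
#8 0x23→b2/s0 L1-HIT; vc=[12,14]
#9 0xc6→b12/s0 VC-HIT; vc=[2,14]
#10 0x2c→b2/s0 VC-HIT; vc=[12,14]

VC = [12, 14]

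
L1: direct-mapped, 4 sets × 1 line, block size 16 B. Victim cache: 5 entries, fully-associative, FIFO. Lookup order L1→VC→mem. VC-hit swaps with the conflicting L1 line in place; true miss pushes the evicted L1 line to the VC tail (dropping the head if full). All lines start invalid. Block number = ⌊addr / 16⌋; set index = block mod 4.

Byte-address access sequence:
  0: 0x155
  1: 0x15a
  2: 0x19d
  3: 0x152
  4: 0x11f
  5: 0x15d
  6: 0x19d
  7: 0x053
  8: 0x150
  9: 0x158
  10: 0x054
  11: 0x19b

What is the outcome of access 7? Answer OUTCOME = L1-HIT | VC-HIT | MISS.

  [0] addr=0x155 blk=21 s=1: MISS | VC []
  [1] addr=0x15a blk=21 s=1: L1-HIT | VC []
  [2] addr=0x19d blk=25 s=1: MISS | VC [21]
  [3] addr=0x152 blk=21 s=1: VC-HIT | VC [25]
  [4] addr=0x11f blk=17 s=1: MISS | VC [25, 21]
  [5] addr=0x15d blk=21 s=1: VC-HIT | VC [25, 17]
  [6] addr=0x19d blk=25 s=1: VC-HIT | VC [21, 17]
  [7] addr=0x53 blk=5 s=1: MISS | VC [21, 17, 25]
  [8] addr=0x150 blk=21 s=1: VC-HIT | VC [5, 17, 25]
  [9] addr=0x158 blk=21 s=1: L1-HIT | VC [5, 17, 25]
  [10] addr=0x54 blk=5 s=1: VC-HIT | VC [21, 17, 25]
  [11] addr=0x19b blk=25 s=1: VC-HIT | VC [21, 17, 5]

OUTCOME = MISS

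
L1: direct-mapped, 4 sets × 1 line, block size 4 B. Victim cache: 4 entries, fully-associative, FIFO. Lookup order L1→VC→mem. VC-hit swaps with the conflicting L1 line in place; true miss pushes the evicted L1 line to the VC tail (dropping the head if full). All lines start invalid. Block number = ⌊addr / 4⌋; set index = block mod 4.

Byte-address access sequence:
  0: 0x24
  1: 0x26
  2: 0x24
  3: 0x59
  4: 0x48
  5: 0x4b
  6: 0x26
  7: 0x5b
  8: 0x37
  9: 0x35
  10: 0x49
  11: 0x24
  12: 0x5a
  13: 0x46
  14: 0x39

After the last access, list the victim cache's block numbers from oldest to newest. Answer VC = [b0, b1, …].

0: 0x24 (blk 9, set 1) → MISS  vc=[]
1: 0x26 (blk 9, set 1) → L1-HIT  vc=[]
2: 0x24 (blk 9, set 1) → L1-HIT  vc=[]
3: 0x59 (blk 22, set 2) → MISS  vc=[]
4: 0x48 (blk 18, set 2) → MISS  vc=[22]
5: 0x4b (blk 18, set 2) → L1-HIT  vc=[22]
6: 0x26 (blk 9, set 1) → L1-HIT  vc=[22]
7: 0x5b (blk 22, set 2) → VC-HIT  vc=[18]
8: 0x37 (blk 13, set 1) → MISS  vc=[18, 9]
9: 0x35 (blk 13, set 1) → L1-HIT  vc=[18, 9]
10: 0x49 (blk 18, set 2) → VC-HIT  vc=[22, 9]
11: 0x24 (blk 9, set 1) → VC-HIT  vc=[22, 13]
12: 0x5a (blk 22, set 2) → VC-HIT  vc=[18, 13]
13: 0x46 (blk 17, set 1) → MISS  vc=[18, 13, 9]
14: 0x39 (blk 14, set 2) → MISS  vc=[18, 13, 9, 22]

VC = [18, 13, 9, 22]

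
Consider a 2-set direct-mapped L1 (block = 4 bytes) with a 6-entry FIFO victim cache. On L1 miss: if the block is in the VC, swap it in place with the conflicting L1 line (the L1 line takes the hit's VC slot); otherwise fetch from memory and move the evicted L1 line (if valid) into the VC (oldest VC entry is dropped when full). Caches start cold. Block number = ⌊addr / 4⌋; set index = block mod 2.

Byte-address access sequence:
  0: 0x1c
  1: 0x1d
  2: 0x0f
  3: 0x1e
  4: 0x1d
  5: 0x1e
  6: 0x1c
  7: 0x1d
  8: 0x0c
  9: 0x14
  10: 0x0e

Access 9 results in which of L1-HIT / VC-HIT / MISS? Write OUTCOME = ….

OUTCOME = MISS

  [0] addr=0x1c blk=7 s=1: MISS | VC []
  [1] addr=0x1d blk=7 s=1: L1-HIT | VC []
  [2] addr=0xf blk=3 s=1: MISS | VC [7]
  [3] addr=0x1e blk=7 s=1: VC-HIT | VC [3]
  [4] addr=0x1d blk=7 s=1: L1-HIT | VC [3]
  [5] addr=0x1e blk=7 s=1: L1-HIT | VC [3]
  [6] addr=0x1c blk=7 s=1: L1-HIT | VC [3]
  [7] addr=0x1d blk=7 s=1: L1-HIT | VC [3]
  [8] addr=0xc blk=3 s=1: VC-HIT | VC [7]
  [9] addr=0x14 blk=5 s=1: MISS | VC [7, 3]
  [10] addr=0xe blk=3 s=1: VC-HIT | VC [7, 5]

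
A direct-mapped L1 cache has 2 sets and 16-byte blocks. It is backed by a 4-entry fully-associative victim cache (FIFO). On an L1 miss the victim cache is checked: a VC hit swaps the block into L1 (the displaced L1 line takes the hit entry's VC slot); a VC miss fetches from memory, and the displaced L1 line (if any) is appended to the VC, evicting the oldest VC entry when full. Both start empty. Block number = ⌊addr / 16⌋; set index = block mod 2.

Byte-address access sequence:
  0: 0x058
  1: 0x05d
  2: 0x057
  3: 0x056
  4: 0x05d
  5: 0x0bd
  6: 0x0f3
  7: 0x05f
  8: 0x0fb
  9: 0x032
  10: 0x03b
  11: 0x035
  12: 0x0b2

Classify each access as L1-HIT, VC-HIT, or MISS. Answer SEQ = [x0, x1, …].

#0 0x58→b5/s1 MISS; vc=[]
#1 0x5d→b5/s1 L1-HIT; vc=[]
#2 0x57→b5/s1 L1-HIT; vc=[]
#3 0x56→b5/s1 L1-HIT; vc=[]
#4 0x5d→b5/s1 L1-HIT; vc=[]
#5 0xbd→b11/s1 MISS; vc=[5]
#6 0xf3→b15/s1 MISS; vc=[5,11]
#7 0x5f→b5/s1 VC-HIT; vc=[15,11]
#8 0xfb→b15/s1 VC-HIT; vc=[5,11]
#9 0x32→b3/s1 MISS; vc=[5,11,15]
#10 0x3b→b3/s1 L1-HIT; vc=[5,11,15]
#11 0x35→b3/s1 L1-HIT; vc=[5,11,15]
#12 0xb2→b11/s1 VC-HIT; vc=[5,3,15]

SEQ = [MISS, L1-HIT, L1-HIT, L1-HIT, L1-HIT, MISS, MISS, VC-HIT, VC-HIT, MISS, L1-HIT, L1-HIT, VC-HIT]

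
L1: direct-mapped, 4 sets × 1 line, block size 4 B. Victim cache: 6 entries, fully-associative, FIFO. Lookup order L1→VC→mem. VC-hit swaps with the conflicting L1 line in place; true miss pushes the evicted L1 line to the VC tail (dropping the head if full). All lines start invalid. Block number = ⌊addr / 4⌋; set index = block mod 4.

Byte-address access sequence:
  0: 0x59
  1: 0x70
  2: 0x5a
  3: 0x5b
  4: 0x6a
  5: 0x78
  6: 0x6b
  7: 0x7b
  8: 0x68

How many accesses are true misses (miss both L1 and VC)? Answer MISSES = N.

#0 0x59→b22/s2 MISS; vc=[]
#1 0x70→b28/s0 MISS; vc=[]
#2 0x5a→b22/s2 L1-HIT; vc=[]
#3 0x5b→b22/s2 L1-HIT; vc=[]
#4 0x6a→b26/s2 MISS; vc=[22]
#5 0x78→b30/s2 MISS; vc=[22,26]
#6 0x6b→b26/s2 VC-HIT; vc=[22,30]
#7 0x7b→b30/s2 VC-HIT; vc=[22,26]
#8 0x68→b26/s2 VC-HIT; vc=[22,30]

MISSES = 4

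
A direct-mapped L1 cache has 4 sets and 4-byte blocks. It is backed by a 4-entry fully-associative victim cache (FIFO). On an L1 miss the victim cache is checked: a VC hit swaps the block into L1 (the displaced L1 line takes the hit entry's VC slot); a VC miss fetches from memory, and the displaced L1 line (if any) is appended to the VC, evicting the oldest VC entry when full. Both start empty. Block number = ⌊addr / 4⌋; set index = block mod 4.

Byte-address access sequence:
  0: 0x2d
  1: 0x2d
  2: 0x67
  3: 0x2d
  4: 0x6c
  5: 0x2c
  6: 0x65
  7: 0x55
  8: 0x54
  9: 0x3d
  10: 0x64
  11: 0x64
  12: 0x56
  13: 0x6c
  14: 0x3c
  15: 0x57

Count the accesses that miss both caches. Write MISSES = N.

MISSES = 5

#0 0x2d→b11/s3 MISS; vc=[]
#1 0x2d→b11/s3 L1-HIT; vc=[]
#2 0x67→b25/s1 MISS; vc=[]
#3 0x2d→b11/s3 L1-HIT; vc=[]
#4 0x6c→b27/s3 MISS; vc=[11]
#5 0x2c→b11/s3 VC-HIT; vc=[27]
#6 0x65→b25/s1 L1-HIT; vc=[27]
#7 0x55→b21/s1 MISS; vc=[27,25]
#8 0x54→b21/s1 L1-HIT; vc=[27,25]
#9 0x3d→b15/s3 MISS; vc=[27,25,11]
#10 0x64→b25/s1 VC-HIT; vc=[27,21,11]
#11 0x64→b25/s1 L1-HIT; vc=[27,21,11]
#12 0x56→b21/s1 VC-HIT; vc=[27,25,11]
#13 0x6c→b27/s3 VC-HIT; vc=[15,25,11]
#14 0x3c→b15/s3 VC-HIT; vc=[27,25,11]
#15 0x57→b21/s1 L1-HIT; vc=[27,25,11]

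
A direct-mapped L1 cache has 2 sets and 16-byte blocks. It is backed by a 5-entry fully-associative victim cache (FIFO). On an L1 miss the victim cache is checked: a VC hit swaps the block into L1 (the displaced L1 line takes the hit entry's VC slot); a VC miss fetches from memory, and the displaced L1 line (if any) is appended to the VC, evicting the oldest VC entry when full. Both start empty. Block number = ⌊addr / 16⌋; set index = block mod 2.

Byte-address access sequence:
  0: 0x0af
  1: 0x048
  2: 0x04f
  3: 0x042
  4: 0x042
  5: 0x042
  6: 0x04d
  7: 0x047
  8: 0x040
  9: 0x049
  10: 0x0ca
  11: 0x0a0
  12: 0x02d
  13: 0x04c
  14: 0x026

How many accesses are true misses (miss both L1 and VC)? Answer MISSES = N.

  [0] addr=0xaf blk=10 s=0: MISS | VC []
  [1] addr=0x48 blk=4 s=0: MISS | VC [10]
  [2] addr=0x4f blk=4 s=0: L1-HIT | VC [10]
  [3] addr=0x42 blk=4 s=0: L1-HIT | VC [10]
  [4] addr=0x42 blk=4 s=0: L1-HIT | VC [10]
  [5] addr=0x42 blk=4 s=0: L1-HIT | VC [10]
  [6] addr=0x4d blk=4 s=0: L1-HIT | VC [10]
  [7] addr=0x47 blk=4 s=0: L1-HIT | VC [10]
  [8] addr=0x40 blk=4 s=0: L1-HIT | VC [10]
  [9] addr=0x49 blk=4 s=0: L1-HIT | VC [10]
  [10] addr=0xca blk=12 s=0: MISS | VC [10, 4]
  [11] addr=0xa0 blk=10 s=0: VC-HIT | VC [12, 4]
  [12] addr=0x2d blk=2 s=0: MISS | VC [12, 4, 10]
  [13] addr=0x4c blk=4 s=0: VC-HIT | VC [12, 2, 10]
  [14] addr=0x26 blk=2 s=0: VC-HIT | VC [12, 4, 10]

MISSES = 4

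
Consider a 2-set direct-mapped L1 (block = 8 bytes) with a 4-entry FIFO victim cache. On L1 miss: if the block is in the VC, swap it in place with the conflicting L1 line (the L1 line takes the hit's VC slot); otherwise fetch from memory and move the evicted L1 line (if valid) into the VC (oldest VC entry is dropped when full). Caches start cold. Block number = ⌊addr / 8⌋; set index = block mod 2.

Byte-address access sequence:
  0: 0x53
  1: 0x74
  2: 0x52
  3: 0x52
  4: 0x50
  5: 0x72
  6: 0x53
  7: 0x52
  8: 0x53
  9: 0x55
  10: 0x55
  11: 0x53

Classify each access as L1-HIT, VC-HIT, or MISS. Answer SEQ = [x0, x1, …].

SEQ = [MISS, MISS, VC-HIT, L1-HIT, L1-HIT, VC-HIT, VC-HIT, L1-HIT, L1-HIT, L1-HIT, L1-HIT, L1-HIT]

0: 0x53 (blk 10, set 0) → MISS  vc=[]
1: 0x74 (blk 14, set 0) → MISS  vc=[10]
2: 0x52 (blk 10, set 0) → VC-HIT  vc=[14]
3: 0x52 (blk 10, set 0) → L1-HIT  vc=[14]
4: 0x50 (blk 10, set 0) → L1-HIT  vc=[14]
5: 0x72 (blk 14, set 0) → VC-HIT  vc=[10]
6: 0x53 (blk 10, set 0) → VC-HIT  vc=[14]
7: 0x52 (blk 10, set 0) → L1-HIT  vc=[14]
8: 0x53 (blk 10, set 0) → L1-HIT  vc=[14]
9: 0x55 (blk 10, set 0) → L1-HIT  vc=[14]
10: 0x55 (blk 10, set 0) → L1-HIT  vc=[14]
11: 0x53 (blk 10, set 0) → L1-HIT  vc=[14]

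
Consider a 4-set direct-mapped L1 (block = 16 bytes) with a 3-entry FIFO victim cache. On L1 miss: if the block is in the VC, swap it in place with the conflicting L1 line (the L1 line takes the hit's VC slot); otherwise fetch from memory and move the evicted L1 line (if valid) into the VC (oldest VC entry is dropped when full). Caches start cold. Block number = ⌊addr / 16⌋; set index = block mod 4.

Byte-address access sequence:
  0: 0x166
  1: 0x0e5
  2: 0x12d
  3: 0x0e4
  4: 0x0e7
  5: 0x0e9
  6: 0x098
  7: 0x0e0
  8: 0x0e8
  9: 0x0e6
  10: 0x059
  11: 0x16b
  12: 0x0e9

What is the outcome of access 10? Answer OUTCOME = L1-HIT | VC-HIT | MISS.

OUTCOME = MISS

  [0] addr=0x166 blk=22 s=2: MISS | VC []
  [1] addr=0xe5 blk=14 s=2: MISS | VC [22]
  [2] addr=0x12d blk=18 s=2: MISS | VC [22, 14]
  [3] addr=0xe4 blk=14 s=2: VC-HIT | VC [22, 18]
  [4] addr=0xe7 blk=14 s=2: L1-HIT | VC [22, 18]
  [5] addr=0xe9 blk=14 s=2: L1-HIT | VC [22, 18]
  [6] addr=0x98 blk=9 s=1: MISS | VC [22, 18]
  [7] addr=0xe0 blk=14 s=2: L1-HIT | VC [22, 18]
  [8] addr=0xe8 blk=14 s=2: L1-HIT | VC [22, 18]
  [9] addr=0xe6 blk=14 s=2: L1-HIT | VC [22, 18]
  [10] addr=0x59 blk=5 s=1: MISS | VC [22, 18, 9]
  [11] addr=0x16b blk=22 s=2: VC-HIT | VC [14, 18, 9]
  [12] addr=0xe9 blk=14 s=2: VC-HIT | VC [22, 18, 9]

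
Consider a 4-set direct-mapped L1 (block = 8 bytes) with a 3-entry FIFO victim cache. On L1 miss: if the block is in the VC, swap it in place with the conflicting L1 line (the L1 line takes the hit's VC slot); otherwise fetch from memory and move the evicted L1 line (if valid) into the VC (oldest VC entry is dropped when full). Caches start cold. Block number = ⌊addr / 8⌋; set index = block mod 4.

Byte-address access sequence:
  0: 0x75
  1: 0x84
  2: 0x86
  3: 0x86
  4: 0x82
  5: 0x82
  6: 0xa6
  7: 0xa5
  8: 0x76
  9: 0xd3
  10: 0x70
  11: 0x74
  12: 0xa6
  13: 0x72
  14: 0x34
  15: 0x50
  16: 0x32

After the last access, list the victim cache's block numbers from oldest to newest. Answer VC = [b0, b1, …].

#0 0x75→b14/s2 MISS; vc=[]
#1 0x84→b16/s0 MISS; vc=[]
#2 0x86→b16/s0 L1-HIT; vc=[]
#3 0x86→b16/s0 L1-HIT; vc=[]
#4 0x82→b16/s0 L1-HIT; vc=[]
#5 0x82→b16/s0 L1-HIT; vc=[]
#6 0xa6→b20/s0 MISS; vc=[16]
#7 0xa5→b20/s0 L1-HIT; vc=[16]
#8 0x76→b14/s2 L1-HIT; vc=[16]
#9 0xd3→b26/s2 MISS; vc=[16,14]
#10 0x70→b14/s2 VC-HIT; vc=[16,26]
#11 0x74→b14/s2 L1-HIT; vc=[16,26]
#12 0xa6→b20/s0 L1-HIT; vc=[16,26]
#13 0x72→b14/s2 L1-HIT; vc=[16,26]
#14 0x34→b6/s2 MISS; vc=[16,26,14]
#15 0x50→b10/s2 MISS; vc=[26,14,6]
#16 0x32→b6/s2 VC-HIT; vc=[26,14,10]

VC = [26, 14, 10]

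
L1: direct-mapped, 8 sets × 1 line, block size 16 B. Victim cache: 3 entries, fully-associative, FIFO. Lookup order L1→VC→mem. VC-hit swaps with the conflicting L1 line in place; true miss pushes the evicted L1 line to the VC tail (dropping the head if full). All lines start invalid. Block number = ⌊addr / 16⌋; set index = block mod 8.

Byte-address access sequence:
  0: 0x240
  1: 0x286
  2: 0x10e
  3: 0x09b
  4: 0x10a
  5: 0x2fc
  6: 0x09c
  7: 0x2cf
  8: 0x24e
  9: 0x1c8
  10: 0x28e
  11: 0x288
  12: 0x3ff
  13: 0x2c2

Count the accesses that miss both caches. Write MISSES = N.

MISSES = 8

0: 0x240 (blk 36, set 4) → MISS  vc=[]
1: 0x286 (blk 40, set 0) → MISS  vc=[]
2: 0x10e (blk 16, set 0) → MISS  vc=[40]
3: 0x9b (blk 9, set 1) → MISS  vc=[40]
4: 0x10a (blk 16, set 0) → L1-HIT  vc=[40]
5: 0x2fc (blk 47, set 7) → MISS  vc=[40]
6: 0x9c (blk 9, set 1) → L1-HIT  vc=[40]
7: 0x2cf (blk 44, set 4) → MISS  vc=[40, 36]
8: 0x24e (blk 36, set 4) → VC-HIT  vc=[40, 44]
9: 0x1c8 (blk 28, set 4) → MISS  vc=[40, 44, 36]
10: 0x28e (blk 40, set 0) → VC-HIT  vc=[16, 44, 36]
11: 0x288 (blk 40, set 0) → L1-HIT  vc=[16, 44, 36]
12: 0x3ff (blk 63, set 7) → MISS  vc=[44, 36, 47]
13: 0x2c2 (blk 44, set 4) → VC-HIT  vc=[28, 36, 47]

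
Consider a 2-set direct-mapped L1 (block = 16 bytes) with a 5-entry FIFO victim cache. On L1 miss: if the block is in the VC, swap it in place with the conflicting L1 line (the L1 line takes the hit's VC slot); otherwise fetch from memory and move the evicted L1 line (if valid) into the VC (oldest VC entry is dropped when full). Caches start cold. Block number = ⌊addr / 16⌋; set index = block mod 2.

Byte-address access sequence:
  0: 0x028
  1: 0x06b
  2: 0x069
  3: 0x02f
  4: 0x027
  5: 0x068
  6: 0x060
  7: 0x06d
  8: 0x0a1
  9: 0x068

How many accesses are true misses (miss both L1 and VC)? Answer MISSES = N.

MISSES = 3

  [0] addr=0x28 blk=2 s=0: MISS | VC []
  [1] addr=0x6b blk=6 s=0: MISS | VC [2]
  [2] addr=0x69 blk=6 s=0: L1-HIT | VC [2]
  [3] addr=0x2f blk=2 s=0: VC-HIT | VC [6]
  [4] addr=0x27 blk=2 s=0: L1-HIT | VC [6]
  [5] addr=0x68 blk=6 s=0: VC-HIT | VC [2]
  [6] addr=0x60 blk=6 s=0: L1-HIT | VC [2]
  [7] addr=0x6d blk=6 s=0: L1-HIT | VC [2]
  [8] addr=0xa1 blk=10 s=0: MISS | VC [2, 6]
  [9] addr=0x68 blk=6 s=0: VC-HIT | VC [2, 10]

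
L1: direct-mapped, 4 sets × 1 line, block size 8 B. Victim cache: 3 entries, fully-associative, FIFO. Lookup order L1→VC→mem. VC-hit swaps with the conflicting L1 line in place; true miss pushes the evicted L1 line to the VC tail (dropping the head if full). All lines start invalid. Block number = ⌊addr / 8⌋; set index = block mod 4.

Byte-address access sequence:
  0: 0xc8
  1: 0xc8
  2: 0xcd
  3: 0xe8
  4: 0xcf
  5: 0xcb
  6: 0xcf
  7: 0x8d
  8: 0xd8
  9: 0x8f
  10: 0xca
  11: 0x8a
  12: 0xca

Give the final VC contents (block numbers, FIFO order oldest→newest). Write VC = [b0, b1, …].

VC = [29, 17]

  [0] addr=0xc8 blk=25 s=1: MISS | VC []
  [1] addr=0xc8 blk=25 s=1: L1-HIT | VC []
  [2] addr=0xcd blk=25 s=1: L1-HIT | VC []
  [3] addr=0xe8 blk=29 s=1: MISS | VC [25]
  [4] addr=0xcf blk=25 s=1: VC-HIT | VC [29]
  [5] addr=0xcb blk=25 s=1: L1-HIT | VC [29]
  [6] addr=0xcf blk=25 s=1: L1-HIT | VC [29]
  [7] addr=0x8d blk=17 s=1: MISS | VC [29, 25]
  [8] addr=0xd8 blk=27 s=3: MISS | VC [29, 25]
  [9] addr=0x8f blk=17 s=1: L1-HIT | VC [29, 25]
  [10] addr=0xca blk=25 s=1: VC-HIT | VC [29, 17]
  [11] addr=0x8a blk=17 s=1: VC-HIT | VC [29, 25]
  [12] addr=0xca blk=25 s=1: VC-HIT | VC [29, 17]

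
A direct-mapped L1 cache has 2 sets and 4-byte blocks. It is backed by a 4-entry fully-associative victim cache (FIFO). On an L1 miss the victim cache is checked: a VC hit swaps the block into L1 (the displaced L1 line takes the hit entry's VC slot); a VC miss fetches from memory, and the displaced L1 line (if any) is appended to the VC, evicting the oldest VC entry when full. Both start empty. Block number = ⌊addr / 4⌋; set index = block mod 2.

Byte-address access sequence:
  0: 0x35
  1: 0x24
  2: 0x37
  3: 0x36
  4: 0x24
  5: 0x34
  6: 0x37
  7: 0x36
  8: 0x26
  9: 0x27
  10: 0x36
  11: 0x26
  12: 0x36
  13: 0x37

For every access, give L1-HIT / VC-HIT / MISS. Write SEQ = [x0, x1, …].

  [0] addr=0x35 blk=13 s=1: MISS | VC []
  [1] addr=0x24 blk=9 s=1: MISS | VC [13]
  [2] addr=0x37 blk=13 s=1: VC-HIT | VC [9]
  [3] addr=0x36 blk=13 s=1: L1-HIT | VC [9]
  [4] addr=0x24 blk=9 s=1: VC-HIT | VC [13]
  [5] addr=0x34 blk=13 s=1: VC-HIT | VC [9]
  [6] addr=0x37 blk=13 s=1: L1-HIT | VC [9]
  [7] addr=0x36 blk=13 s=1: L1-HIT | VC [9]
  [8] addr=0x26 blk=9 s=1: VC-HIT | VC [13]
  [9] addr=0x27 blk=9 s=1: L1-HIT | VC [13]
  [10] addr=0x36 blk=13 s=1: VC-HIT | VC [9]
  [11] addr=0x26 blk=9 s=1: VC-HIT | VC [13]
  [12] addr=0x36 blk=13 s=1: VC-HIT | VC [9]
  [13] addr=0x37 blk=13 s=1: L1-HIT | VC [9]

SEQ = [MISS, MISS, VC-HIT, L1-HIT, VC-HIT, VC-HIT, L1-HIT, L1-HIT, VC-HIT, L1-HIT, VC-HIT, VC-HIT, VC-HIT, L1-HIT]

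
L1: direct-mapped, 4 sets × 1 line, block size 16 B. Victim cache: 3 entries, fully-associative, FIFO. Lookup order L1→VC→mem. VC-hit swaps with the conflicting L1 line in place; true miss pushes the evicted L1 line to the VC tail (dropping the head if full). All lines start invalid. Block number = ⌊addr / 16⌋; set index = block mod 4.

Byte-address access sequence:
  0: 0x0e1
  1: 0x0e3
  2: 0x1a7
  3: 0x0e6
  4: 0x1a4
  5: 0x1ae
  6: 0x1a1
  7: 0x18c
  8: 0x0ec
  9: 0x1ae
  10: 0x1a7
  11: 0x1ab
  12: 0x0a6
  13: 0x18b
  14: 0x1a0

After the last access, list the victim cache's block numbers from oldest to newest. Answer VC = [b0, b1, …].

VC = [14, 10]

  [0] addr=0xe1 blk=14 s=2: MISS | VC []
  [1] addr=0xe3 blk=14 s=2: L1-HIT | VC []
  [2] addr=0x1a7 blk=26 s=2: MISS | VC [14]
  [3] addr=0xe6 blk=14 s=2: VC-HIT | VC [26]
  [4] addr=0x1a4 blk=26 s=2: VC-HIT | VC [14]
  [5] addr=0x1ae blk=26 s=2: L1-HIT | VC [14]
  [6] addr=0x1a1 blk=26 s=2: L1-HIT | VC [14]
  [7] addr=0x18c blk=24 s=0: MISS | VC [14]
  [8] addr=0xec blk=14 s=2: VC-HIT | VC [26]
  [9] addr=0x1ae blk=26 s=2: VC-HIT | VC [14]
  [10] addr=0x1a7 blk=26 s=2: L1-HIT | VC [14]
  [11] addr=0x1ab blk=26 s=2: L1-HIT | VC [14]
  [12] addr=0xa6 blk=10 s=2: MISS | VC [14, 26]
  [13] addr=0x18b blk=24 s=0: L1-HIT | VC [14, 26]
  [14] addr=0x1a0 blk=26 s=2: VC-HIT | VC [14, 10]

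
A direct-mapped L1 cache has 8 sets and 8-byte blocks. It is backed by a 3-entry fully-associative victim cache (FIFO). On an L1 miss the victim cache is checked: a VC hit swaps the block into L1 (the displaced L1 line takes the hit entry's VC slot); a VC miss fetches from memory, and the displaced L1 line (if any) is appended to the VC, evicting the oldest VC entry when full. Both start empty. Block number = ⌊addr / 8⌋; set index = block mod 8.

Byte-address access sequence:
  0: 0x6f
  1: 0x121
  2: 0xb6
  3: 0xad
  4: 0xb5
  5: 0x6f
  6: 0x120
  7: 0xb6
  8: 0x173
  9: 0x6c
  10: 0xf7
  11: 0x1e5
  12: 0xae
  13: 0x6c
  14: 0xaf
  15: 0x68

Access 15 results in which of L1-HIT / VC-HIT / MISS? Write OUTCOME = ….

OUTCOME = VC-HIT

0: 0x6f (blk 13, set 5) → MISS  vc=[]
1: 0x121 (blk 36, set 4) → MISS  vc=[]
2: 0xb6 (blk 22, set 6) → MISS  vc=[]
3: 0xad (blk 21, set 5) → MISS  vc=[13]
4: 0xb5 (blk 22, set 6) → L1-HIT  vc=[13]
5: 0x6f (blk 13, set 5) → VC-HIT  vc=[21]
6: 0x120 (blk 36, set 4) → L1-HIT  vc=[21]
7: 0xb6 (blk 22, set 6) → L1-HIT  vc=[21]
8: 0x173 (blk 46, set 6) → MISS  vc=[21, 22]
9: 0x6c (blk 13, set 5) → L1-HIT  vc=[21, 22]
10: 0xf7 (blk 30, set 6) → MISS  vc=[21, 22, 46]
11: 0x1e5 (blk 60, set 4) → MISS  vc=[22, 46, 36]
12: 0xae (blk 21, set 5) → MISS  vc=[46, 36, 13]
13: 0x6c (blk 13, set 5) → VC-HIT  vc=[46, 36, 21]
14: 0xaf (blk 21, set 5) → VC-HIT  vc=[46, 36, 13]
15: 0x68 (blk 13, set 5) → VC-HIT  vc=[46, 36, 21]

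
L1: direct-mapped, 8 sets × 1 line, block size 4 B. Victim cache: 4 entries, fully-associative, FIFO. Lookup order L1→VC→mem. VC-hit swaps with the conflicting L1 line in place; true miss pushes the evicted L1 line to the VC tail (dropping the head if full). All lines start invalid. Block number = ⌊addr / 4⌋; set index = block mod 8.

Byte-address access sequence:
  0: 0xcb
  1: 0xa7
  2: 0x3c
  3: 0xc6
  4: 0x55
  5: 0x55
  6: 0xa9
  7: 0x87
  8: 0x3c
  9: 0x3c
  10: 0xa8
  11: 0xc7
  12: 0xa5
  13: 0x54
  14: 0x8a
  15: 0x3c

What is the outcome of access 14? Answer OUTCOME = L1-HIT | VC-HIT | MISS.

0: 0xcb (blk 50, set 2) → MISS  vc=[]
1: 0xa7 (blk 41, set 1) → MISS  vc=[]
2: 0x3c (blk 15, set 7) → MISS  vc=[]
3: 0xc6 (blk 49, set 1) → MISS  vc=[41]
4: 0x55 (blk 21, set 5) → MISS  vc=[41]
5: 0x55 (blk 21, set 5) → L1-HIT  vc=[41]
6: 0xa9 (blk 42, set 2) → MISS  vc=[41, 50]
7: 0x87 (blk 33, set 1) → MISS  vc=[41, 50, 49]
8: 0x3c (blk 15, set 7) → L1-HIT  vc=[41, 50, 49]
9: 0x3c (blk 15, set 7) → L1-HIT  vc=[41, 50, 49]
10: 0xa8 (blk 42, set 2) → L1-HIT  vc=[41, 50, 49]
11: 0xc7 (blk 49, set 1) → VC-HIT  vc=[41, 50, 33]
12: 0xa5 (blk 41, set 1) → VC-HIT  vc=[49, 50, 33]
13: 0x54 (blk 21, set 5) → L1-HIT  vc=[49, 50, 33]
14: 0x8a (blk 34, set 2) → MISS  vc=[49, 50, 33, 42]
15: 0x3c (blk 15, set 7) → L1-HIT  vc=[49, 50, 33, 42]

OUTCOME = MISS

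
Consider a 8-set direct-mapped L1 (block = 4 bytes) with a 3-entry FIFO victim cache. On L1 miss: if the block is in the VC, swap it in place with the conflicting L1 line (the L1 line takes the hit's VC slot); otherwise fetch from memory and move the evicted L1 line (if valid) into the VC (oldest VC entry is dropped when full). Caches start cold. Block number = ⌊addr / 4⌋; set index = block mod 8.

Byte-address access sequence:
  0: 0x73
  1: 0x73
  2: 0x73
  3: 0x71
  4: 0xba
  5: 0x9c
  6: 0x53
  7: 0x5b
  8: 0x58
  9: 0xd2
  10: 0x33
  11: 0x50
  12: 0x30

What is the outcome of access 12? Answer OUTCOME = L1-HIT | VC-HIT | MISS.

OUTCOME = VC-HIT

#0 0x73→b28/s4 MISS; vc=[]
#1 0x73→b28/s4 L1-HIT; vc=[]
#2 0x73→b28/s4 L1-HIT; vc=[]
#3 0x71→b28/s4 L1-HIT; vc=[]
#4 0xba→b46/s6 MISS; vc=[]
#5 0x9c→b39/s7 MISS; vc=[]
#6 0x53→b20/s4 MISS; vc=[28]
#7 0x5b→b22/s6 MISS; vc=[28,46]
#8 0x58→b22/s6 L1-HIT; vc=[28,46]
#9 0xd2→b52/s4 MISS; vc=[28,46,20]
#10 0x33→b12/s4 MISS; vc=[46,20,52]
#11 0x50→b20/s4 VC-HIT; vc=[46,12,52]
#12 0x30→b12/s4 VC-HIT; vc=[46,20,52]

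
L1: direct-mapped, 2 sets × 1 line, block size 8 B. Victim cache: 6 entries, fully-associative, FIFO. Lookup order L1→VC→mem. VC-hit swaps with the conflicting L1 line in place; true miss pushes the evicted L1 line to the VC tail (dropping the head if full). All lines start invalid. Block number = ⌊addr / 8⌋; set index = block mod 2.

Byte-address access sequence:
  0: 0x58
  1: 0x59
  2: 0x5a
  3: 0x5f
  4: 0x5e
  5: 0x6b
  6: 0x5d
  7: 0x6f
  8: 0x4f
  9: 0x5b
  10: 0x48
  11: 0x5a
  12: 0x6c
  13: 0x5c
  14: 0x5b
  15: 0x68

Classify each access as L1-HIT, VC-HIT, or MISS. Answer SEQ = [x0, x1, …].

SEQ = [MISS, L1-HIT, L1-HIT, L1-HIT, L1-HIT, MISS, VC-HIT, VC-HIT, MISS, VC-HIT, VC-HIT, VC-HIT, VC-HIT, VC-HIT, L1-HIT, VC-HIT]

  [0] addr=0x58 blk=11 s=1: MISS | VC []
  [1] addr=0x59 blk=11 s=1: L1-HIT | VC []
  [2] addr=0x5a blk=11 s=1: L1-HIT | VC []
  [3] addr=0x5f blk=11 s=1: L1-HIT | VC []
  [4] addr=0x5e blk=11 s=1: L1-HIT | VC []
  [5] addr=0x6b blk=13 s=1: MISS | VC [11]
  [6] addr=0x5d blk=11 s=1: VC-HIT | VC [13]
  [7] addr=0x6f blk=13 s=1: VC-HIT | VC [11]
  [8] addr=0x4f blk=9 s=1: MISS | VC [11, 13]
  [9] addr=0x5b blk=11 s=1: VC-HIT | VC [9, 13]
  [10] addr=0x48 blk=9 s=1: VC-HIT | VC [11, 13]
  [11] addr=0x5a blk=11 s=1: VC-HIT | VC [9, 13]
  [12] addr=0x6c blk=13 s=1: VC-HIT | VC [9, 11]
  [13] addr=0x5c blk=11 s=1: VC-HIT | VC [9, 13]
  [14] addr=0x5b blk=11 s=1: L1-HIT | VC [9, 13]
  [15] addr=0x68 blk=13 s=1: VC-HIT | VC [9, 11]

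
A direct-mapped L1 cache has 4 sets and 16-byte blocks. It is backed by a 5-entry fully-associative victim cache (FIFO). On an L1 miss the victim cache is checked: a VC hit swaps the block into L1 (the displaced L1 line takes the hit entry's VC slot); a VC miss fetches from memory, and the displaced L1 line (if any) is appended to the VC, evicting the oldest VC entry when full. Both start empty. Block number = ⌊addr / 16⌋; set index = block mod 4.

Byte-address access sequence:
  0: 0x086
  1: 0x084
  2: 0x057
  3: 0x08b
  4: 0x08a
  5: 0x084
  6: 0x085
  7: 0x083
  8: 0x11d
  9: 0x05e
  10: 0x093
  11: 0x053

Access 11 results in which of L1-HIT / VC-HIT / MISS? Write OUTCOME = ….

OUTCOME = VC-HIT

#0 0x86→b8/s0 MISS; vc=[]
#1 0x84→b8/s0 L1-HIT; vc=[]
#2 0x57→b5/s1 MISS; vc=[]
#3 0x8b→b8/s0 L1-HIT; vc=[]
#4 0x8a→b8/s0 L1-HIT; vc=[]
#5 0x84→b8/s0 L1-HIT; vc=[]
#6 0x85→b8/s0 L1-HIT; vc=[]
#7 0x83→b8/s0 L1-HIT; vc=[]
#8 0x11d→b17/s1 MISS; vc=[5]
#9 0x5e→b5/s1 VC-HIT; vc=[17]
#10 0x93→b9/s1 MISS; vc=[17,5]
#11 0x53→b5/s1 VC-HIT; vc=[17,9]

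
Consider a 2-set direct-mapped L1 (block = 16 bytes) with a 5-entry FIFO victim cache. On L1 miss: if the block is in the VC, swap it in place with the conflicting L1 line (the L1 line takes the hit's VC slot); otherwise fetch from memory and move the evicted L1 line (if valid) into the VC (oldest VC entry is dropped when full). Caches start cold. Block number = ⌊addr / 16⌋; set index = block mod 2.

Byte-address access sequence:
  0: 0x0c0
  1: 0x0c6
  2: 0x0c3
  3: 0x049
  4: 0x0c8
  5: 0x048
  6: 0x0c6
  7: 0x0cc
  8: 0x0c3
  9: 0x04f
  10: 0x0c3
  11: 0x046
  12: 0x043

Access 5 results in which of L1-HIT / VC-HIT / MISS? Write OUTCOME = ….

  [0] addr=0xc0 blk=12 s=0: MISS | VC []
  [1] addr=0xc6 blk=12 s=0: L1-HIT | VC []
  [2] addr=0xc3 blk=12 s=0: L1-HIT | VC []
  [3] addr=0x49 blk=4 s=0: MISS | VC [12]
  [4] addr=0xc8 blk=12 s=0: VC-HIT | VC [4]
  [5] addr=0x48 blk=4 s=0: VC-HIT | VC [12]
  [6] addr=0xc6 blk=12 s=0: VC-HIT | VC [4]
  [7] addr=0xcc blk=12 s=0: L1-HIT | VC [4]
  [8] addr=0xc3 blk=12 s=0: L1-HIT | VC [4]
  [9] addr=0x4f blk=4 s=0: VC-HIT | VC [12]
  [10] addr=0xc3 blk=12 s=0: VC-HIT | VC [4]
  [11] addr=0x46 blk=4 s=0: VC-HIT | VC [12]
  [12] addr=0x43 blk=4 s=0: L1-HIT | VC [12]

OUTCOME = VC-HIT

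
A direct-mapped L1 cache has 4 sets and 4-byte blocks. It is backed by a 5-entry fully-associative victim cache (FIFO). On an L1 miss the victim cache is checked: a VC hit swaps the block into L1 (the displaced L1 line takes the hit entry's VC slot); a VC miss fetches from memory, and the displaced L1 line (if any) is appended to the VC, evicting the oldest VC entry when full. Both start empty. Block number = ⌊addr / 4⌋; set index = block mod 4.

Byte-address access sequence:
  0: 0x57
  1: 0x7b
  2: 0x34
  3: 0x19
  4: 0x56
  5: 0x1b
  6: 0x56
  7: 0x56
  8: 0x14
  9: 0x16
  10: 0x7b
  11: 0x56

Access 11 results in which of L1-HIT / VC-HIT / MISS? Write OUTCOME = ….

OUTCOME = VC-HIT

#0 0x57→b21/s1 MISS; vc=[]
#1 0x7b→b30/s2 MISS; vc=[]
#2 0x34→b13/s1 MISS; vc=[21]
#3 0x19→b6/s2 MISS; vc=[21,30]
#4 0x56→b21/s1 VC-HIT; vc=[13,30]
#5 0x1b→b6/s2 L1-HIT; vc=[13,30]
#6 0x56→b21/s1 L1-HIT; vc=[13,30]
#7 0x56→b21/s1 L1-HIT; vc=[13,30]
#8 0x14→b5/s1 MISS; vc=[13,30,21]
#9 0x16→b5/s1 L1-HIT; vc=[13,30,21]
#10 0x7b→b30/s2 VC-HIT; vc=[13,6,21]
#11 0x56→b21/s1 VC-HIT; vc=[13,6,5]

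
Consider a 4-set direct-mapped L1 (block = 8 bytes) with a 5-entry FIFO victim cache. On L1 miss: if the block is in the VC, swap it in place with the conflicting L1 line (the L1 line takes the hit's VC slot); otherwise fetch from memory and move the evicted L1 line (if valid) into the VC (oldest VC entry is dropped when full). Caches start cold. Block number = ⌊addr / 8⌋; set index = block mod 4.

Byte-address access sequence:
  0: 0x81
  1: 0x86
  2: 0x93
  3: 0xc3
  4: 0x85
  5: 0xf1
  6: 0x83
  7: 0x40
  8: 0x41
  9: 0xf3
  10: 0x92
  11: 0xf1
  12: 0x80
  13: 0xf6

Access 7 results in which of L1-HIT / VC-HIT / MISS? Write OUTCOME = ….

  [0] addr=0x81 blk=16 s=0: MISS | VC []
  [1] addr=0x86 blk=16 s=0: L1-HIT | VC []
  [2] addr=0x93 blk=18 s=2: MISS | VC []
  [3] addr=0xc3 blk=24 s=0: MISS | VC [16]
  [4] addr=0x85 blk=16 s=0: VC-HIT | VC [24]
  [5] addr=0xf1 blk=30 s=2: MISS | VC [24, 18]
  [6] addr=0x83 blk=16 s=0: L1-HIT | VC [24, 18]
  [7] addr=0x40 blk=8 s=0: MISS | VC [24, 18, 16]
  [8] addr=0x41 blk=8 s=0: L1-HIT | VC [24, 18, 16]
  [9] addr=0xf3 blk=30 s=2: L1-HIT | VC [24, 18, 16]
  [10] addr=0x92 blk=18 s=2: VC-HIT | VC [24, 30, 16]
  [11] addr=0xf1 blk=30 s=2: VC-HIT | VC [24, 18, 16]
  [12] addr=0x80 blk=16 s=0: VC-HIT | VC [24, 18, 8]
  [13] addr=0xf6 blk=30 s=2: L1-HIT | VC [24, 18, 8]

OUTCOME = MISS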